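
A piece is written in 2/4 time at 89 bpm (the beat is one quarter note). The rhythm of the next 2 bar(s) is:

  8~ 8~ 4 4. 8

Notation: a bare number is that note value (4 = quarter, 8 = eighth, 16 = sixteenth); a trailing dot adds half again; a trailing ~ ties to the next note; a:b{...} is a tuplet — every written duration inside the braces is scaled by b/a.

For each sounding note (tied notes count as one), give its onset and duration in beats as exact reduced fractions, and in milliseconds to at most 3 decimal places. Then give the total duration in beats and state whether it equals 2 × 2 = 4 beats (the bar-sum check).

1) 0.0ms=0b +1348.315ms=2b
2) 1348.315ms=2b +1011.236ms=3/2b
3) 2359.551ms=7/2b +337.079ms=1/2b
Σ=4b of 4 (89bpm 2/4) — PASS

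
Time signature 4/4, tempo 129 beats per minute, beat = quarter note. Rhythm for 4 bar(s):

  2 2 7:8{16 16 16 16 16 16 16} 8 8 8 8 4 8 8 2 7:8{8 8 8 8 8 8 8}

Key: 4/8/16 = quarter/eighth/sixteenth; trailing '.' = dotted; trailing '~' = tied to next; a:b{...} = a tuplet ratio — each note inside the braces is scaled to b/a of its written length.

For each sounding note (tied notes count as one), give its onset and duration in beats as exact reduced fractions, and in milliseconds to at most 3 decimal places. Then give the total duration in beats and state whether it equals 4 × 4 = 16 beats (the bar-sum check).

1) 0.0ms=0b +930.233ms=2b
2) 930.233ms=2b +930.233ms=2b
3) 1860.465ms=4b +132.89ms=2/7b
4) 1993.355ms=30/7b +132.89ms=2/7b
5) 2126.246ms=32/7b +132.89ms=2/7b
6) 2259.136ms=34/7b +132.89ms=2/7b
7) 2392.027ms=36/7b +132.89ms=2/7b
8) 2524.917ms=38/7b +132.89ms=2/7b
9) 2657.807ms=40/7b +132.89ms=2/7b
10) 2790.698ms=6b +232.558ms=1/2b
11) 3023.256ms=13/2b +232.558ms=1/2b
12) 3255.814ms=7b +232.558ms=1/2b
13) 3488.372ms=15/2b +232.558ms=1/2b
14) 3720.93ms=8b +465.116ms=1b
15) 4186.047ms=9b +232.558ms=1/2b
16) 4418.605ms=19/2b +232.558ms=1/2b
17) 4651.163ms=10b +930.233ms=2b
18) 5581.395ms=12b +265.781ms=4/7b
19) 5847.176ms=88/7b +265.781ms=4/7b
20) 6112.957ms=92/7b +265.781ms=4/7b
21) 6378.738ms=96/7b +265.781ms=4/7b
22) 6644.518ms=100/7b +265.781ms=4/7b
23) 6910.299ms=104/7b +265.781ms=4/7b
24) 7176.08ms=108/7b +265.781ms=4/7b
Σ=16b of 16 (129bpm 4/4) — PASS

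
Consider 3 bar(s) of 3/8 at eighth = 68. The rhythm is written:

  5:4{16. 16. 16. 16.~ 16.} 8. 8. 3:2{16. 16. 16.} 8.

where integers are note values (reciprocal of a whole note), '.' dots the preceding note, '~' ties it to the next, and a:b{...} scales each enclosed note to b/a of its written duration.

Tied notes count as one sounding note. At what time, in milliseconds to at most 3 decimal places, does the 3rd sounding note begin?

note 3 onset = 6/5b = 1058.824ms

1. 0.0ms @ 0 + 529.412ms (3/5)
2. 529.412ms @ 3/5 + 529.412ms (3/5)
3. 1058.824ms @ 6/5 + 529.412ms (3/5)
4. 1588.235ms @ 9/5 + 1058.824ms (6/5)
5. 2647.059ms @ 3 + 1323.529ms (3/2)
6. 3970.588ms @ 9/2 + 1323.529ms (3/2)
7. 5294.118ms @ 6 + 441.176ms (1/2)
8. 5735.294ms @ 13/2 + 441.176ms (1/2)
9. 6176.471ms @ 7 + 441.176ms (1/2)
10. 6617.647ms @ 15/2 + 1323.529ms (3/2)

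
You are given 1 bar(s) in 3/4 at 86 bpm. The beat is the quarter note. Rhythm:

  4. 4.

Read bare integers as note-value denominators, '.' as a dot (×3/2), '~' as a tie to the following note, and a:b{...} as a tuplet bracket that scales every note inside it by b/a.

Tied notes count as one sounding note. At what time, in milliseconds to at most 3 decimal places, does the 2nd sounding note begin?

note 2 onset = 3/2b = 1046.512ms

1. 0.0ms @ 0 + 1046.512ms (3/2)
2. 1046.512ms @ 3/2 + 1046.512ms (3/2)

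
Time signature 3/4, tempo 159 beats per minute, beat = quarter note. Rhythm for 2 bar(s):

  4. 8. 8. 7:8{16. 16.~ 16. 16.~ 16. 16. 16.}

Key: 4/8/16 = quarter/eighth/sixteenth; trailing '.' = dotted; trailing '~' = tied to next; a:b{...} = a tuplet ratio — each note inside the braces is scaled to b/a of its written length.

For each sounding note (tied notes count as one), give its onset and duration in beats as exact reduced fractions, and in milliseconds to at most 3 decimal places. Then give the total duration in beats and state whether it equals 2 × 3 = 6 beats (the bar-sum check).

1) 0.0ms=0b +566.038ms=3/2b
2) 566.038ms=3/2b +283.019ms=3/4b
3) 849.057ms=9/4b +283.019ms=3/4b
4) 1132.075ms=3b +161.725ms=3/7b
5) 1293.801ms=24/7b +323.45ms=6/7b
6) 1617.251ms=30/7b +323.45ms=6/7b
7) 1940.701ms=36/7b +161.725ms=3/7b
8) 2102.426ms=39/7b +161.725ms=3/7b
Σ=6b of 6 (159bpm 3/4) — PASS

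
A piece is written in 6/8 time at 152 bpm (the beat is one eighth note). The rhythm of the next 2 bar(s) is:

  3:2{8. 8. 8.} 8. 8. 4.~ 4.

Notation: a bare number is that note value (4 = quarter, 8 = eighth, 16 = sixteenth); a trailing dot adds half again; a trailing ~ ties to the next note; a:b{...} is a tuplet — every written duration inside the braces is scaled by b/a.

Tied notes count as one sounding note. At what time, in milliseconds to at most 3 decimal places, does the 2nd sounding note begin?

note 2 onset = 1b = 394.737ms

1. 0.0ms @ 0 + 394.737ms (1)
2. 394.737ms @ 1 + 394.737ms (1)
3. 789.474ms @ 2 + 394.737ms (1)
4. 1184.211ms @ 3 + 592.105ms (3/2)
5. 1776.316ms @ 9/2 + 592.105ms (3/2)
6. 2368.421ms @ 6 + 2368.421ms (6)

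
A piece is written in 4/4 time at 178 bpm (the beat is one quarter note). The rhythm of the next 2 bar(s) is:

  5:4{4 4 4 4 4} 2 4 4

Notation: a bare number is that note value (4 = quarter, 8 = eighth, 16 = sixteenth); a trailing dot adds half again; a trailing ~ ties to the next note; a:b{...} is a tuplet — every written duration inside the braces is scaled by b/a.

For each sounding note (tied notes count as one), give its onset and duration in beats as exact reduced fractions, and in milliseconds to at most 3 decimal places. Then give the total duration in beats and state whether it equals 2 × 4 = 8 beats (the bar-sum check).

1) 0.0ms=0b +269.663ms=4/5b
2) 269.663ms=4/5b +269.663ms=4/5b
3) 539.326ms=8/5b +269.663ms=4/5b
4) 808.989ms=12/5b +269.663ms=4/5b
5) 1078.652ms=16/5b +269.663ms=4/5b
6) 1348.315ms=4b +674.157ms=2b
7) 2022.472ms=6b +337.079ms=1b
8) 2359.551ms=7b +337.079ms=1b
Σ=8b of 8 (178bpm 4/4) — PASS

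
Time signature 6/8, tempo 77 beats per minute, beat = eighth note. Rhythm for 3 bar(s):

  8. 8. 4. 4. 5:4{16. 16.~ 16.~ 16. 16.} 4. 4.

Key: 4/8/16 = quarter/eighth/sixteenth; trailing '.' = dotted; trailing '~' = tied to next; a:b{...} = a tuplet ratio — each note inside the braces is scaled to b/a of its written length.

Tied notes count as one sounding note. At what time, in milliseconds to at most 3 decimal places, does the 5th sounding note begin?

note 5 onset = 9b = 7012.987ms

1. 0.0ms @ 0 + 1168.831ms (3/2)
2. 1168.831ms @ 3/2 + 1168.831ms (3/2)
3. 2337.662ms @ 3 + 2337.662ms (3)
4. 4675.325ms @ 6 + 2337.662ms (3)
5. 7012.987ms @ 9 + 467.532ms (3/5)
6. 7480.519ms @ 48/5 + 1402.597ms (9/5)
7. 8883.117ms @ 57/5 + 467.532ms (3/5)
8. 9350.649ms @ 12 + 2337.662ms (3)
9. 11688.312ms @ 15 + 2337.662ms (3)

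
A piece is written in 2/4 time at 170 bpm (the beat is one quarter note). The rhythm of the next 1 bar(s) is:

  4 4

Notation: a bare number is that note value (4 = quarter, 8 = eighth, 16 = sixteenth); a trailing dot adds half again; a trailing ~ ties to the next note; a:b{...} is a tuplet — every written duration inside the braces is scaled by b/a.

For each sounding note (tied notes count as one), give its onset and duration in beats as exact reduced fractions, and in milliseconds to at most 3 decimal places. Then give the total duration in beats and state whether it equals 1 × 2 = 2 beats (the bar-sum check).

1) 0.0ms=0b +352.941ms=1b
2) 352.941ms=1b +352.941ms=1b
Σ=2b of 2 (170bpm 2/4) — PASS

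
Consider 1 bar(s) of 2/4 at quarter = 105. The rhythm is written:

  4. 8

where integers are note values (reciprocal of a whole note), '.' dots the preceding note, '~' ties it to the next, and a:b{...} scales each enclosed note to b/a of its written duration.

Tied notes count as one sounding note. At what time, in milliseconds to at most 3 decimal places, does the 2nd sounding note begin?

note 2 onset = 3/2b = 857.143ms

1. 0.0ms @ 0 + 857.143ms (3/2)
2. 857.143ms @ 3/2 + 285.714ms (1/2)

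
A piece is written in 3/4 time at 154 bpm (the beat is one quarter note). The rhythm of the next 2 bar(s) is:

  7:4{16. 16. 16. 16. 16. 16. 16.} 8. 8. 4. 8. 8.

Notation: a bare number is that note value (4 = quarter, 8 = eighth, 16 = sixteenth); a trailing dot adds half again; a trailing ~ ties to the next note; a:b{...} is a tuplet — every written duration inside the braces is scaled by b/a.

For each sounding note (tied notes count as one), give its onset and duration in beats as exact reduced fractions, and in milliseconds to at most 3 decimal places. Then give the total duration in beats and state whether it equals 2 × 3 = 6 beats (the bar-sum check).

1) 0.0ms=0b +83.488ms=3/14b
2) 83.488ms=3/14b +83.488ms=3/14b
3) 166.976ms=3/7b +83.488ms=3/14b
4) 250.464ms=9/14b +83.488ms=3/14b
5) 333.952ms=6/7b +83.488ms=3/14b
6) 417.44ms=15/14b +83.488ms=3/14b
7) 500.928ms=9/7b +83.488ms=3/14b
8) 584.416ms=3/2b +292.208ms=3/4b
9) 876.623ms=9/4b +292.208ms=3/4b
10) 1168.831ms=3b +584.416ms=3/2b
11) 1753.247ms=9/2b +292.208ms=3/4b
12) 2045.455ms=21/4b +292.208ms=3/4b
Σ=6b of 6 (154bpm 3/4) — PASS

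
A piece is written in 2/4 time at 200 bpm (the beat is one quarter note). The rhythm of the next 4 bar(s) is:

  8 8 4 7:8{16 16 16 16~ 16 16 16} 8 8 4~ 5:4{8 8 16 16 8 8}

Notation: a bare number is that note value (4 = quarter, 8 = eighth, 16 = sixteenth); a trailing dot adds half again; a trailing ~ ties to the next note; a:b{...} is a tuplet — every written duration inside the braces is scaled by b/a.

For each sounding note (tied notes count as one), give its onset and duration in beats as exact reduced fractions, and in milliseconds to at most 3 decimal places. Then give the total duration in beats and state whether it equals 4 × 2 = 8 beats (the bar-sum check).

1) 0.0ms=0b +150.0ms=1/2b
2) 150.0ms=1/2b +150.0ms=1/2b
3) 300.0ms=1b +300.0ms=1b
4) 600.0ms=2b +85.714ms=2/7b
5) 685.714ms=16/7b +85.714ms=2/7b
6) 771.429ms=18/7b +85.714ms=2/7b
7) 857.143ms=20/7b +171.429ms=4/7b
8) 1028.571ms=24/7b +85.714ms=2/7b
9) 1114.286ms=26/7b +85.714ms=2/7b
10) 1200.0ms=4b +150.0ms=1/2b
11) 1350.0ms=9/2b +150.0ms=1/2b
12) 1500.0ms=5b +420.0ms=7/5b
13) 1920.0ms=32/5b +120.0ms=2/5b
14) 2040.0ms=34/5b +60.0ms=1/5b
15) 2100.0ms=7b +60.0ms=1/5b
16) 2160.0ms=36/5b +120.0ms=2/5b
17) 2280.0ms=38/5b +120.0ms=2/5b
Σ=8b of 8 (200bpm 2/4) — PASS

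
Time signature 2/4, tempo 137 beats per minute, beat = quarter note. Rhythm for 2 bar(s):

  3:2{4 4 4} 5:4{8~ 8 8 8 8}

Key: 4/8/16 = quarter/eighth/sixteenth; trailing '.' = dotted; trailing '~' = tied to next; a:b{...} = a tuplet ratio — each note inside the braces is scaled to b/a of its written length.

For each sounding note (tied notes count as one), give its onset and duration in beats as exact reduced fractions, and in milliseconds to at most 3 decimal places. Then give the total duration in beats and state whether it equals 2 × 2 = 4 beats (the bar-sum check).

1) 0.0ms=0b +291.971ms=2/3b
2) 291.971ms=2/3b +291.971ms=2/3b
3) 583.942ms=4/3b +291.971ms=2/3b
4) 875.912ms=2b +350.365ms=4/5b
5) 1226.277ms=14/5b +175.182ms=2/5b
6) 1401.46ms=16/5b +175.182ms=2/5b
7) 1576.642ms=18/5b +175.182ms=2/5b
Σ=4b of 4 (137bpm 2/4) — PASS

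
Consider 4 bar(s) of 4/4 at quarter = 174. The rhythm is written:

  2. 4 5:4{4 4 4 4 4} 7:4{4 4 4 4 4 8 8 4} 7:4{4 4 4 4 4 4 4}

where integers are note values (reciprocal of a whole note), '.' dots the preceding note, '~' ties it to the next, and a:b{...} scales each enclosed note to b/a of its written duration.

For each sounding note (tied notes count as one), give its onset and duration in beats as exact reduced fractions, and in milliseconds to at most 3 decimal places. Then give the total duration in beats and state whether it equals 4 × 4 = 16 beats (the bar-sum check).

1) 0.0ms=0b +1034.483ms=3b
2) 1034.483ms=3b +344.828ms=1b
3) 1379.31ms=4b +275.862ms=4/5b
4) 1655.172ms=24/5b +275.862ms=4/5b
5) 1931.034ms=28/5b +275.862ms=4/5b
6) 2206.897ms=32/5b +275.862ms=4/5b
7) 2482.759ms=36/5b +275.862ms=4/5b
8) 2758.621ms=8b +197.044ms=4/7b
9) 2955.665ms=60/7b +197.044ms=4/7b
10) 3152.709ms=64/7b +197.044ms=4/7b
11) 3349.754ms=68/7b +197.044ms=4/7b
12) 3546.798ms=72/7b +197.044ms=4/7b
13) 3743.842ms=76/7b +98.522ms=2/7b
14) 3842.365ms=78/7b +98.522ms=2/7b
15) 3940.887ms=80/7b +197.044ms=4/7b
16) 4137.931ms=12b +197.044ms=4/7b
17) 4334.975ms=88/7b +197.044ms=4/7b
18) 4532.02ms=92/7b +197.044ms=4/7b
19) 4729.064ms=96/7b +197.044ms=4/7b
20) 4926.108ms=100/7b +197.044ms=4/7b
21) 5123.153ms=104/7b +197.044ms=4/7b
22) 5320.197ms=108/7b +197.044ms=4/7b
Σ=16b of 16 (174bpm 4/4) — PASS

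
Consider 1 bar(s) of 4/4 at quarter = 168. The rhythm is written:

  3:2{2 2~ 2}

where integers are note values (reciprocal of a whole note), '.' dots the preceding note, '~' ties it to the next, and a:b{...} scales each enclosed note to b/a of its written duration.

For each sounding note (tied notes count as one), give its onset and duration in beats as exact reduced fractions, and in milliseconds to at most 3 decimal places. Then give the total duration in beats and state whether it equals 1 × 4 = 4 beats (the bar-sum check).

1) 0.0ms=0b +476.19ms=4/3b
2) 476.19ms=4/3b +952.381ms=8/3b
Σ=4b of 4 (168bpm 4/4) — PASS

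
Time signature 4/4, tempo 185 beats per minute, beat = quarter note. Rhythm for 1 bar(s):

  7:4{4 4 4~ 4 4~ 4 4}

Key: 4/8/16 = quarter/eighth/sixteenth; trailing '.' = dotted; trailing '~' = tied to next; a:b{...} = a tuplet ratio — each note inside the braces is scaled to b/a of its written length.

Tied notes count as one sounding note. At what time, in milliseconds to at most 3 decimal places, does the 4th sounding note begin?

1. 0.0ms @ 0 + 185.328ms (4/7)
2. 185.328ms @ 4/7 + 185.328ms (4/7)
3. 370.656ms @ 8/7 + 370.656ms (8/7)
4. 741.313ms @ 16/7 + 370.656ms (8/7)
5. 1111.969ms @ 24/7 + 185.328ms (4/7)

note 4 onset = 16/7b = 741.313ms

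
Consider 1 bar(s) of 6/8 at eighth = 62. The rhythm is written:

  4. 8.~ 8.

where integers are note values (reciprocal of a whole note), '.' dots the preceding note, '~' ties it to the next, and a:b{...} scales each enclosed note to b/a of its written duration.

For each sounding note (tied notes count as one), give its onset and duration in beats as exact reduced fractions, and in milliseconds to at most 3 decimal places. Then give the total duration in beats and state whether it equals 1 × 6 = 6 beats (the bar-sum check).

1) 0.0ms=0b +2903.226ms=3b
2) 2903.226ms=3b +2903.226ms=3b
Σ=6b of 6 (62bpm 6/8) — PASS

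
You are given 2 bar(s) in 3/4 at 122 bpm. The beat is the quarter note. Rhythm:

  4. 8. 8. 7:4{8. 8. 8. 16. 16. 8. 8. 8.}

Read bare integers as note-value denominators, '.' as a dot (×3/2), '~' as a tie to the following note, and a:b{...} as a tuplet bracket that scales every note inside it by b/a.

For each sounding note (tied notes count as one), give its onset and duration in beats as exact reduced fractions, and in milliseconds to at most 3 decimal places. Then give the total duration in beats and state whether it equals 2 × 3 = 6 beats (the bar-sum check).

1) 0.0ms=0b +737.705ms=3/2b
2) 737.705ms=3/2b +368.852ms=3/4b
3) 1106.557ms=9/4b +368.852ms=3/4b
4) 1475.41ms=3b +210.773ms=3/7b
5) 1686.183ms=24/7b +210.773ms=3/7b
6) 1896.956ms=27/7b +210.773ms=3/7b
7) 2107.728ms=30/7b +105.386ms=3/14b
8) 2213.115ms=9/2b +105.386ms=3/14b
9) 2318.501ms=33/7b +210.773ms=3/7b
10) 2529.274ms=36/7b +210.773ms=3/7b
11) 2740.047ms=39/7b +210.773ms=3/7b
Σ=6b of 6 (122bpm 3/4) — PASS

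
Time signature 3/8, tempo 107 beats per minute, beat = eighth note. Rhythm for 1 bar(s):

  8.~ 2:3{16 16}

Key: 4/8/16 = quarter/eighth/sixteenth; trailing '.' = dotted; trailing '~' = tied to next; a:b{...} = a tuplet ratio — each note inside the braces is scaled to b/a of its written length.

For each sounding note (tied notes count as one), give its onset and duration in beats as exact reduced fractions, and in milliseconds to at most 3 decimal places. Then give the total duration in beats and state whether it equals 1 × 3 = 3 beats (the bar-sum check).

1) 0.0ms=0b +1261.682ms=9/4b
2) 1261.682ms=9/4b +420.561ms=3/4b
Σ=3b of 3 (107bpm 3/8) — PASS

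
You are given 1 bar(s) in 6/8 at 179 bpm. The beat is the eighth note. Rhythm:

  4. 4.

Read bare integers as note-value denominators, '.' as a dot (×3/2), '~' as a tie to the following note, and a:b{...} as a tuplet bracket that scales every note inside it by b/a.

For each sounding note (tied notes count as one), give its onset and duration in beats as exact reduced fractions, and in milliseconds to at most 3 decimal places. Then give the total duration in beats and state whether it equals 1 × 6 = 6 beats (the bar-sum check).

1) 0.0ms=0b +1005.587ms=3b
2) 1005.587ms=3b +1005.587ms=3b
Σ=6b of 6 (179bpm 6/8) — PASS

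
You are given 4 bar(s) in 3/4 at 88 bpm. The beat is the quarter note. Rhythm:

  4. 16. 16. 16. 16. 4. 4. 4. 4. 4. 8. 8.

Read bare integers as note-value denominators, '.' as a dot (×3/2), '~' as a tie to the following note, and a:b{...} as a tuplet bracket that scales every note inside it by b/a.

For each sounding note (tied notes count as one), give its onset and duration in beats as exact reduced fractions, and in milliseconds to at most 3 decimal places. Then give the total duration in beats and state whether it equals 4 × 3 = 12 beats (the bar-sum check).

1) 0.0ms=0b +1022.727ms=3/2b
2) 1022.727ms=3/2b +255.682ms=3/8b
3) 1278.409ms=15/8b +255.682ms=3/8b
4) 1534.091ms=9/4b +255.682ms=3/8b
5) 1789.773ms=21/8b +255.682ms=3/8b
6) 2045.455ms=3b +1022.727ms=3/2b
7) 3068.182ms=9/2b +1022.727ms=3/2b
8) 4090.909ms=6b +1022.727ms=3/2b
9) 5113.636ms=15/2b +1022.727ms=3/2b
10) 6136.364ms=9b +1022.727ms=3/2b
11) 7159.091ms=21/2b +511.364ms=3/4b
12) 7670.455ms=45/4b +511.364ms=3/4b
Σ=12b of 12 (88bpm 3/4) — PASS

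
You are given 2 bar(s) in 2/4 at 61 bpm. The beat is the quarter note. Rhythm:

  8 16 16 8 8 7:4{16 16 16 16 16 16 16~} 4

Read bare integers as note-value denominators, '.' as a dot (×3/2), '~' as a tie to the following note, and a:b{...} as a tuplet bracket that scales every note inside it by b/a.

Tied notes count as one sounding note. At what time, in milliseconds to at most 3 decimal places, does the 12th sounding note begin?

note 12 onset = 20/7b = 2810.304ms

1. 0.0ms @ 0 + 491.803ms (1/2)
2. 491.803ms @ 1/2 + 245.902ms (1/4)
3. 737.705ms @ 3/4 + 245.902ms (1/4)
4. 983.607ms @ 1 + 491.803ms (1/2)
5. 1475.41ms @ 3/2 + 491.803ms (1/2)
6. 1967.213ms @ 2 + 140.515ms (1/7)
7. 2107.728ms @ 15/7 + 140.515ms (1/7)
8. 2248.244ms @ 16/7 + 140.515ms (1/7)
9. 2388.759ms @ 17/7 + 140.515ms (1/7)
10. 2529.274ms @ 18/7 + 140.515ms (1/7)
11. 2669.789ms @ 19/7 + 140.515ms (1/7)
12. 2810.304ms @ 20/7 + 1124.122ms (8/7)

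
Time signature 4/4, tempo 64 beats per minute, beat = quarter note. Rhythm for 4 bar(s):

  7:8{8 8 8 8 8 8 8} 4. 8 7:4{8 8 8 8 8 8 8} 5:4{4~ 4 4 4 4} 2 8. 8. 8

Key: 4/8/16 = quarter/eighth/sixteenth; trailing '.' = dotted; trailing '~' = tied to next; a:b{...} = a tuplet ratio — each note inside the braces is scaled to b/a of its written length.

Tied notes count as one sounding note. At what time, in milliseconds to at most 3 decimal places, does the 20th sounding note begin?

1. 0.0ms @ 0 + 535.714ms (4/7)
2. 535.714ms @ 4/7 + 535.714ms (4/7)
3. 1071.429ms @ 8/7 + 535.714ms (4/7)
4. 1607.143ms @ 12/7 + 535.714ms (4/7)
5. 2142.857ms @ 16/7 + 535.714ms (4/7)
6. 2678.571ms @ 20/7 + 535.714ms (4/7)
7. 3214.286ms @ 24/7 + 535.714ms (4/7)
8. 3750.0ms @ 4 + 1406.25ms (3/2)
9. 5156.25ms @ 11/2 + 468.75ms (1/2)
10. 5625.0ms @ 6 + 267.857ms (2/7)
11. 5892.857ms @ 44/7 + 267.857ms (2/7)
12. 6160.714ms @ 46/7 + 267.857ms (2/7)
13. 6428.571ms @ 48/7 + 267.857ms (2/7)
14. 6696.429ms @ 50/7 + 267.857ms (2/7)
15. 6964.286ms @ 52/7 + 267.857ms (2/7)
16. 7232.143ms @ 54/7 + 267.857ms (2/7)
17. 7500.0ms @ 8 + 1500.0ms (8/5)
18. 9000.0ms @ 48/5 + 750.0ms (4/5)
19. 9750.0ms @ 52/5 + 750.0ms (4/5)
20. 10500.0ms @ 56/5 + 750.0ms (4/5)
21. 11250.0ms @ 12 + 1875.0ms (2)
22. 13125.0ms @ 14 + 703.125ms (3/4)
23. 13828.125ms @ 59/4 + 703.125ms (3/4)
24. 14531.25ms @ 31/2 + 468.75ms (1/2)

note 20 onset = 56/5b = 10500.0ms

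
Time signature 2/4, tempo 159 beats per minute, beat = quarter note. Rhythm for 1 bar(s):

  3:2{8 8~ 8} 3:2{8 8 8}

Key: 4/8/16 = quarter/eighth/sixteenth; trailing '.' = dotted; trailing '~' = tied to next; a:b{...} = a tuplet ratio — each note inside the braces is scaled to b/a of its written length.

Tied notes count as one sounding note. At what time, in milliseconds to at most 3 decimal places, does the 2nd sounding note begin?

note 2 onset = 1/3b = 125.786ms

1. 0.0ms @ 0 + 125.786ms (1/3)
2. 125.786ms @ 1/3 + 251.572ms (2/3)
3. 377.358ms @ 1 + 125.786ms (1/3)
4. 503.145ms @ 4/3 + 125.786ms (1/3)
5. 628.931ms @ 5/3 + 125.786ms (1/3)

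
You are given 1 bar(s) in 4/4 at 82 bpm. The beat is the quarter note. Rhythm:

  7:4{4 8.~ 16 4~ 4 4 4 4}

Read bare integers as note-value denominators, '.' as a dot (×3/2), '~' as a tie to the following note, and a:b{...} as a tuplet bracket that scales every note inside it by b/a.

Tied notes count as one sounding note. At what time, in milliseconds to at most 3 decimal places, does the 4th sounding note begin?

note 4 onset = 16/7b = 1672.474ms

1. 0.0ms @ 0 + 418.118ms (4/7)
2. 418.118ms @ 4/7 + 418.118ms (4/7)
3. 836.237ms @ 8/7 + 836.237ms (8/7)
4. 1672.474ms @ 16/7 + 418.118ms (4/7)
5. 2090.592ms @ 20/7 + 418.118ms (4/7)
6. 2508.711ms @ 24/7 + 418.118ms (4/7)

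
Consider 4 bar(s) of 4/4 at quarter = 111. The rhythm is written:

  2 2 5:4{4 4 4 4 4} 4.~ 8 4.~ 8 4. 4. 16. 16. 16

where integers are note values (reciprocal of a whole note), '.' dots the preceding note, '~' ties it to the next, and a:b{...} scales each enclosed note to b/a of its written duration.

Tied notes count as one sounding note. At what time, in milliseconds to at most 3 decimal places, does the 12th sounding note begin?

1. 0.0ms @ 0 + 1081.081ms (2)
2. 1081.081ms @ 2 + 1081.081ms (2)
3. 2162.162ms @ 4 + 432.432ms (4/5)
4. 2594.595ms @ 24/5 + 432.432ms (4/5)
5. 3027.027ms @ 28/5 + 432.432ms (4/5)
6. 3459.459ms @ 32/5 + 432.432ms (4/5)
7. 3891.892ms @ 36/5 + 432.432ms (4/5)
8. 4324.324ms @ 8 + 1081.081ms (2)
9. 5405.405ms @ 10 + 1081.081ms (2)
10. 6486.486ms @ 12 + 810.811ms (3/2)
11. 7297.297ms @ 27/2 + 810.811ms (3/2)
12. 8108.108ms @ 15 + 202.703ms (3/8)
13. 8310.811ms @ 123/8 + 202.703ms (3/8)
14. 8513.514ms @ 63/4 + 135.135ms (1/4)

note 12 onset = 15b = 8108.108ms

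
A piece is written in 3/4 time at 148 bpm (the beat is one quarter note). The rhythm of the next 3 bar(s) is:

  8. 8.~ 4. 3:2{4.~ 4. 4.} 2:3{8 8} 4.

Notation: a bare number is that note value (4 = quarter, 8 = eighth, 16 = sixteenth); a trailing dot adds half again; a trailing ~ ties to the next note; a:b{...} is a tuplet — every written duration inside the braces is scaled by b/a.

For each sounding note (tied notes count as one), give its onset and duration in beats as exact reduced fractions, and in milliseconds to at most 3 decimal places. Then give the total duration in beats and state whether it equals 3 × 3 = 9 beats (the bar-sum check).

1) 0.0ms=0b +304.054ms=3/4b
2) 304.054ms=3/4b +912.162ms=9/4b
3) 1216.216ms=3b +810.811ms=2b
4) 2027.027ms=5b +405.405ms=1b
5) 2432.432ms=6b +304.054ms=3/4b
6) 2736.486ms=27/4b +304.054ms=3/4b
7) 3040.541ms=15/2b +608.108ms=3/2b
Σ=9b of 9 (148bpm 3/4) — PASS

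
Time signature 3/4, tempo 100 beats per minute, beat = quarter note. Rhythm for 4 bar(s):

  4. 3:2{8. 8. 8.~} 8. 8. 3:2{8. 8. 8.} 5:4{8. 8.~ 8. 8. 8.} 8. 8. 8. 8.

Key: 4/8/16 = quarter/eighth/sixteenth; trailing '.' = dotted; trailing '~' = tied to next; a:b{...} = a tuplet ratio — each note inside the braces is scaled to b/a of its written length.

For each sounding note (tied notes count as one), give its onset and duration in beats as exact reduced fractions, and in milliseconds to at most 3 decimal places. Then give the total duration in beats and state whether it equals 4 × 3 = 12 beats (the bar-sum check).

1) 0.0ms=0b +900.0ms=3/2b
2) 900.0ms=3/2b +300.0ms=1/2b
3) 1200.0ms=2b +300.0ms=1/2b
4) 1500.0ms=5/2b +750.0ms=5/4b
5) 2250.0ms=15/4b +450.0ms=3/4b
6) 2700.0ms=9/2b +300.0ms=1/2b
7) 3000.0ms=5b +300.0ms=1/2b
8) 3300.0ms=11/2b +300.0ms=1/2b
9) 3600.0ms=6b +360.0ms=3/5b
10) 3960.0ms=33/5b +720.0ms=6/5b
11) 4680.0ms=39/5b +360.0ms=3/5b
12) 5040.0ms=42/5b +360.0ms=3/5b
13) 5400.0ms=9b +450.0ms=3/4b
14) 5850.0ms=39/4b +450.0ms=3/4b
15) 6300.0ms=21/2b +450.0ms=3/4b
16) 6750.0ms=45/4b +450.0ms=3/4b
Σ=12b of 12 (100bpm 3/4) — PASS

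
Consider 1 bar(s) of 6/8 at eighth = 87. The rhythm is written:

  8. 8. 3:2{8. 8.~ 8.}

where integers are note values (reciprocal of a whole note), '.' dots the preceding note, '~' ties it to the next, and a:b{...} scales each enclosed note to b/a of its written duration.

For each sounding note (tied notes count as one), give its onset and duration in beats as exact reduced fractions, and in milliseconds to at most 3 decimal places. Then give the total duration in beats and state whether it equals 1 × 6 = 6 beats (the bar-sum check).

1) 0.0ms=0b +1034.483ms=3/2b
2) 1034.483ms=3/2b +1034.483ms=3/2b
3) 2068.966ms=3b +689.655ms=1b
4) 2758.621ms=4b +1379.31ms=2b
Σ=6b of 6 (87bpm 6/8) — PASS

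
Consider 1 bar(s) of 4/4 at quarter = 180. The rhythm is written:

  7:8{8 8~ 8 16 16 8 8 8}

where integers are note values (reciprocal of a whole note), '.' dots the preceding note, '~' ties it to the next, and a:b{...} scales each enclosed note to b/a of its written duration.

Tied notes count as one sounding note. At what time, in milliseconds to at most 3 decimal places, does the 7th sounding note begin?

1. 0.0ms @ 0 + 190.476ms (4/7)
2. 190.476ms @ 4/7 + 380.952ms (8/7)
3. 571.429ms @ 12/7 + 95.238ms (2/7)
4. 666.667ms @ 2 + 95.238ms (2/7)
5. 761.905ms @ 16/7 + 190.476ms (4/7)
6. 952.381ms @ 20/7 + 190.476ms (4/7)
7. 1142.857ms @ 24/7 + 190.476ms (4/7)

note 7 onset = 24/7b = 1142.857ms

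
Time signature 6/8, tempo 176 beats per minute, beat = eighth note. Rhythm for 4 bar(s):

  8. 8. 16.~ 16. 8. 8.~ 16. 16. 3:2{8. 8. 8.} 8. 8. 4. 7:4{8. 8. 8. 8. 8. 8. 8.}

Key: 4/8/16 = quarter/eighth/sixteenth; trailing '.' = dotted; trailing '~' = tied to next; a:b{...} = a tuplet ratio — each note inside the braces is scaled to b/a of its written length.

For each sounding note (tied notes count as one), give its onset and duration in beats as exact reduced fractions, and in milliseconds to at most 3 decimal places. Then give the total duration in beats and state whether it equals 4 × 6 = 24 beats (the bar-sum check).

1) 0.0ms=0b +511.364ms=3/2b
2) 511.364ms=3/2b +511.364ms=3/2b
3) 1022.727ms=3b +511.364ms=3/2b
4) 1534.091ms=9/2b +511.364ms=3/2b
5) 2045.455ms=6b +767.045ms=9/4b
6) 2812.5ms=33/4b +255.682ms=3/4b
7) 3068.182ms=9b +340.909ms=1b
8) 3409.091ms=10b +340.909ms=1b
9) 3750.0ms=11b +340.909ms=1b
10) 4090.909ms=12b +511.364ms=3/2b
11) 4602.273ms=27/2b +511.364ms=3/2b
12) 5113.636ms=15b +1022.727ms=3b
13) 6136.364ms=18b +292.208ms=6/7b
14) 6428.571ms=132/7b +292.208ms=6/7b
15) 6720.779ms=138/7b +292.208ms=6/7b
16) 7012.987ms=144/7b +292.208ms=6/7b
17) 7305.195ms=150/7b +292.208ms=6/7b
18) 7597.403ms=156/7b +292.208ms=6/7b
19) 7889.61ms=162/7b +292.208ms=6/7b
Σ=24b of 24 (176bpm 6/8) — PASS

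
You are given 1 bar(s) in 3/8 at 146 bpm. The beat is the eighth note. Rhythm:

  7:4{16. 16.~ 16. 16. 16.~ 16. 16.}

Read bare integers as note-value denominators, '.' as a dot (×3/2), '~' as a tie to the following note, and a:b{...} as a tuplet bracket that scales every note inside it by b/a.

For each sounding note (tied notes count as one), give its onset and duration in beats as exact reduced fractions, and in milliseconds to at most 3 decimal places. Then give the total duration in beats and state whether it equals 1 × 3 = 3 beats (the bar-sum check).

1) 0.0ms=0b +176.125ms=3/7b
2) 176.125ms=3/7b +352.25ms=6/7b
3) 528.376ms=9/7b +176.125ms=3/7b
4) 704.501ms=12/7b +352.25ms=6/7b
5) 1056.751ms=18/7b +176.125ms=3/7b
Σ=3b of 3 (146bpm 3/8) — PASS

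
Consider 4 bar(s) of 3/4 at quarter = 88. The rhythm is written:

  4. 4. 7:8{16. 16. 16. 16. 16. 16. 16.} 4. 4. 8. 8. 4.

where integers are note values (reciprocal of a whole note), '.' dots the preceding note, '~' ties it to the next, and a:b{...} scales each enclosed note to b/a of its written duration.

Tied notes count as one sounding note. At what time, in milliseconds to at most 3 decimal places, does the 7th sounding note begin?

1. 0.0ms @ 0 + 1022.727ms (3/2)
2. 1022.727ms @ 3/2 + 1022.727ms (3/2)
3. 2045.455ms @ 3 + 292.208ms (3/7)
4. 2337.662ms @ 24/7 + 292.208ms (3/7)
5. 2629.87ms @ 27/7 + 292.208ms (3/7)
6. 2922.078ms @ 30/7 + 292.208ms (3/7)
7. 3214.286ms @ 33/7 + 292.208ms (3/7)
8. 3506.494ms @ 36/7 + 292.208ms (3/7)
9. 3798.701ms @ 39/7 + 292.208ms (3/7)
10. 4090.909ms @ 6 + 1022.727ms (3/2)
11. 5113.636ms @ 15/2 + 1022.727ms (3/2)
12. 6136.364ms @ 9 + 511.364ms (3/4)
13. 6647.727ms @ 39/4 + 511.364ms (3/4)
14. 7159.091ms @ 21/2 + 1022.727ms (3/2)

note 7 onset = 33/7b = 3214.286ms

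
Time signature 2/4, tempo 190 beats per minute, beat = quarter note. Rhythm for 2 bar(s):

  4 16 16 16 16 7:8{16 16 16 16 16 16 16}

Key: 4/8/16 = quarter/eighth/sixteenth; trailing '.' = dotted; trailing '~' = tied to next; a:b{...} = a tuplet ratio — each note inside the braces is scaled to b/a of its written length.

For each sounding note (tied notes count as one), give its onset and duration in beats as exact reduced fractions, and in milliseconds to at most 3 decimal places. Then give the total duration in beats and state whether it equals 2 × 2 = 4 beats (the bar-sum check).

1) 0.0ms=0b +315.789ms=1b
2) 315.789ms=1b +78.947ms=1/4b
3) 394.737ms=5/4b +78.947ms=1/4b
4) 473.684ms=3/2b +78.947ms=1/4b
5) 552.632ms=7/4b +78.947ms=1/4b
6) 631.579ms=2b +90.226ms=2/7b
7) 721.805ms=16/7b +90.226ms=2/7b
8) 812.03ms=18/7b +90.226ms=2/7b
9) 902.256ms=20/7b +90.226ms=2/7b
10) 992.481ms=22/7b +90.226ms=2/7b
11) 1082.707ms=24/7b +90.226ms=2/7b
12) 1172.932ms=26/7b +90.226ms=2/7b
Σ=4b of 4 (190bpm 2/4) — PASS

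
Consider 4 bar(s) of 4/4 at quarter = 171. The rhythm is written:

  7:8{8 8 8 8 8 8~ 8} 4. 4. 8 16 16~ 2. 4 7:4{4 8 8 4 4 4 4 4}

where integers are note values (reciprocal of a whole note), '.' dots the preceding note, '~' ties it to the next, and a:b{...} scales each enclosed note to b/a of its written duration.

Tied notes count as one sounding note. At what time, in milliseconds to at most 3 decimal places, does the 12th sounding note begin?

note 12 onset = 11b = 3859.649ms

1. 0.0ms @ 0 + 200.501ms (4/7)
2. 200.501ms @ 4/7 + 200.501ms (4/7)
3. 401.003ms @ 8/7 + 200.501ms (4/7)
4. 601.504ms @ 12/7 + 200.501ms (4/7)
5. 802.005ms @ 16/7 + 200.501ms (4/7)
6. 1002.506ms @ 20/7 + 401.003ms (8/7)
7. 1403.509ms @ 4 + 526.316ms (3/2)
8. 1929.825ms @ 11/2 + 526.316ms (3/2)
9. 2456.14ms @ 7 + 175.439ms (1/2)
10. 2631.579ms @ 15/2 + 87.719ms (1/4)
11. 2719.298ms @ 31/4 + 1140.351ms (13/4)
12. 3859.649ms @ 11 + 350.877ms (1)
13. 4210.526ms @ 12 + 200.501ms (4/7)
14. 4411.028ms @ 88/7 + 100.251ms (2/7)
15. 4511.278ms @ 90/7 + 100.251ms (2/7)
16. 4611.529ms @ 92/7 + 200.501ms (4/7)
17. 4812.03ms @ 96/7 + 200.501ms (4/7)
18. 5012.531ms @ 100/7 + 200.501ms (4/7)
19. 5213.033ms @ 104/7 + 200.501ms (4/7)
20. 5413.534ms @ 108/7 + 200.501ms (4/7)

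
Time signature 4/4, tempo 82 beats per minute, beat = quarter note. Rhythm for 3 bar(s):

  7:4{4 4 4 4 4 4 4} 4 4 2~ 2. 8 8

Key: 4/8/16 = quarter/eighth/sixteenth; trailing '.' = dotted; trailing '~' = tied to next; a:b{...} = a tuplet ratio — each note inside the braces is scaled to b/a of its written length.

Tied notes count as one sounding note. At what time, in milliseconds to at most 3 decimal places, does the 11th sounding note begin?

1. 0.0ms @ 0 + 418.118ms (4/7)
2. 418.118ms @ 4/7 + 418.118ms (4/7)
3. 836.237ms @ 8/7 + 418.118ms (4/7)
4. 1254.355ms @ 12/7 + 418.118ms (4/7)
5. 1672.474ms @ 16/7 + 418.118ms (4/7)
6. 2090.592ms @ 20/7 + 418.118ms (4/7)
7. 2508.711ms @ 24/7 + 418.118ms (4/7)
8. 2926.829ms @ 4 + 731.707ms (1)
9. 3658.537ms @ 5 + 731.707ms (1)
10. 4390.244ms @ 6 + 3658.537ms (5)
11. 8048.78ms @ 11 + 365.854ms (1/2)
12. 8414.634ms @ 23/2 + 365.854ms (1/2)

note 11 onset = 11b = 8048.78ms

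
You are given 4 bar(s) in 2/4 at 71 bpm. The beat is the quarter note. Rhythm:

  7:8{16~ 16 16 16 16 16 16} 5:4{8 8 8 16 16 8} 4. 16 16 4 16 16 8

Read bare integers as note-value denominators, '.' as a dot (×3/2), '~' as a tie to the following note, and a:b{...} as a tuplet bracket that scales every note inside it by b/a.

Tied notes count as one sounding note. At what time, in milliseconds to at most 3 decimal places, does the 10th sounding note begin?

note 10 onset = 16/5b = 2704.225ms

1. 0.0ms @ 0 + 482.897ms (4/7)
2. 482.897ms @ 4/7 + 241.449ms (2/7)
3. 724.346ms @ 6/7 + 241.449ms (2/7)
4. 965.795ms @ 8/7 + 241.449ms (2/7)
5. 1207.243ms @ 10/7 + 241.449ms (2/7)
6. 1448.692ms @ 12/7 + 241.449ms (2/7)
7. 1690.141ms @ 2 + 338.028ms (2/5)
8. 2028.169ms @ 12/5 + 338.028ms (2/5)
9. 2366.197ms @ 14/5 + 338.028ms (2/5)
10. 2704.225ms @ 16/5 + 169.014ms (1/5)
11. 2873.239ms @ 17/5 + 169.014ms (1/5)
12. 3042.254ms @ 18/5 + 338.028ms (2/5)
13. 3380.282ms @ 4 + 1267.606ms (3/2)
14. 4647.887ms @ 11/2 + 211.268ms (1/4)
15. 4859.155ms @ 23/4 + 211.268ms (1/4)
16. 5070.423ms @ 6 + 845.07ms (1)
17. 5915.493ms @ 7 + 211.268ms (1/4)
18. 6126.761ms @ 29/4 + 211.268ms (1/4)
19. 6338.028ms @ 15/2 + 422.535ms (1/2)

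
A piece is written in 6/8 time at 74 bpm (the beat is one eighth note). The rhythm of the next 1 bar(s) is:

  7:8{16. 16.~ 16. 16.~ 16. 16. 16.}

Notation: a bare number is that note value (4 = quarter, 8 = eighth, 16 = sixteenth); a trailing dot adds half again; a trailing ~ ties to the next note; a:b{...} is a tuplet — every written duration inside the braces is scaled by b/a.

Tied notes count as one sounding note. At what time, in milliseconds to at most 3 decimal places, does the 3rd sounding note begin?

1. 0.0ms @ 0 + 694.981ms (6/7)
2. 694.981ms @ 6/7 + 1389.961ms (12/7)
3. 2084.942ms @ 18/7 + 1389.961ms (12/7)
4. 3474.903ms @ 30/7 + 694.981ms (6/7)
5. 4169.884ms @ 36/7 + 694.981ms (6/7)

note 3 onset = 18/7b = 2084.942ms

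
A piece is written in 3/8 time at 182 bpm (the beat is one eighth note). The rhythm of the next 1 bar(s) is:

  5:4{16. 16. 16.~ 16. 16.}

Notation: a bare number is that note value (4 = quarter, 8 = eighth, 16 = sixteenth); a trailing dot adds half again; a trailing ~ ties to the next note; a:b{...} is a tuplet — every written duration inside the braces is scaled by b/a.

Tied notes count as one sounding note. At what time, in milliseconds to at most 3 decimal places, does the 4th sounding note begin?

1. 0.0ms @ 0 + 197.802ms (3/5)
2. 197.802ms @ 3/5 + 197.802ms (3/5)
3. 395.604ms @ 6/5 + 395.604ms (6/5)
4. 791.209ms @ 12/5 + 197.802ms (3/5)

note 4 onset = 12/5b = 791.209ms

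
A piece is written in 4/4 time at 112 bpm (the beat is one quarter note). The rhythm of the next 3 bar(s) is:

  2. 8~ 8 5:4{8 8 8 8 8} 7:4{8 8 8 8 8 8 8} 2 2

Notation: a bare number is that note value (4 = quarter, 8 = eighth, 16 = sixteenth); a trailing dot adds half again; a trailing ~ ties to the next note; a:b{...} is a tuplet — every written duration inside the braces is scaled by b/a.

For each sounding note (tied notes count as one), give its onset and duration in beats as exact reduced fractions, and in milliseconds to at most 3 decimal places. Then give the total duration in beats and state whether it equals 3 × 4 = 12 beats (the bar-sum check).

1) 0.0ms=0b +1607.143ms=3b
2) 1607.143ms=3b +535.714ms=1b
3) 2142.857ms=4b +214.286ms=2/5b
4) 2357.143ms=22/5b +214.286ms=2/5b
5) 2571.429ms=24/5b +214.286ms=2/5b
6) 2785.714ms=26/5b +214.286ms=2/5b
7) 3000.0ms=28/5b +214.286ms=2/5b
8) 3214.286ms=6b +153.061ms=2/7b
9) 3367.347ms=44/7b +153.061ms=2/7b
10) 3520.408ms=46/7b +153.061ms=2/7b
11) 3673.469ms=48/7b +153.061ms=2/7b
12) 3826.531ms=50/7b +153.061ms=2/7b
13) 3979.592ms=52/7b +153.061ms=2/7b
14) 4132.653ms=54/7b +153.061ms=2/7b
15) 4285.714ms=8b +1071.429ms=2b
16) 5357.143ms=10b +1071.429ms=2b
Σ=12b of 12 (112bpm 4/4) — PASS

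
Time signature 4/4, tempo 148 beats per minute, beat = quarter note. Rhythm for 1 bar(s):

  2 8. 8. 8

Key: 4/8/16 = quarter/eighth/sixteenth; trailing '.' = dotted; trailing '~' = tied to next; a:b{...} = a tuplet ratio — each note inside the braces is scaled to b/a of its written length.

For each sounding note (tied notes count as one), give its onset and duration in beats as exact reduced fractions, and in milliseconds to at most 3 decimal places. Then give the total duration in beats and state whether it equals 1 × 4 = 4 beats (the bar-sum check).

1) 0.0ms=0b +810.811ms=2b
2) 810.811ms=2b +304.054ms=3/4b
3) 1114.865ms=11/4b +304.054ms=3/4b
4) 1418.919ms=7/2b +202.703ms=1/2b
Σ=4b of 4 (148bpm 4/4) — PASS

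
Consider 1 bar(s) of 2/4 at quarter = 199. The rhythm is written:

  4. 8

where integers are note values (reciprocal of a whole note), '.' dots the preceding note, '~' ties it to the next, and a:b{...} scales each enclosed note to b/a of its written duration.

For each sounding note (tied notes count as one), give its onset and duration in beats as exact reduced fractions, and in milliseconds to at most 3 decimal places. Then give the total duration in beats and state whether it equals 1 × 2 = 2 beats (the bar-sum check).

1) 0.0ms=0b +452.261ms=3/2b
2) 452.261ms=3/2b +150.754ms=1/2b
Σ=2b of 2 (199bpm 2/4) — PASS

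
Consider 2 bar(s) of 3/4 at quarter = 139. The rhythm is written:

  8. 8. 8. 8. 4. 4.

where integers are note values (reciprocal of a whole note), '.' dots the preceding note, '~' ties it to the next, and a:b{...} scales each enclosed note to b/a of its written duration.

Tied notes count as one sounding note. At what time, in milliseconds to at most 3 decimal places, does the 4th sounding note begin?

note 4 onset = 9/4b = 971.223ms

1. 0.0ms @ 0 + 323.741ms (3/4)
2. 323.741ms @ 3/4 + 323.741ms (3/4)
3. 647.482ms @ 3/2 + 323.741ms (3/4)
4. 971.223ms @ 9/4 + 323.741ms (3/4)
5. 1294.964ms @ 3 + 647.482ms (3/2)
6. 1942.446ms @ 9/2 + 647.482ms (3/2)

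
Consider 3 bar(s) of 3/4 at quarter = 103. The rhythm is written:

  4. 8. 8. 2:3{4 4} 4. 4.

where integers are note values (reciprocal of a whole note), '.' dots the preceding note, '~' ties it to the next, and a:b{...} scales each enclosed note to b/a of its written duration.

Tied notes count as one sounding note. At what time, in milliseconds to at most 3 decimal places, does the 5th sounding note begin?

1. 0.0ms @ 0 + 873.786ms (3/2)
2. 873.786ms @ 3/2 + 436.893ms (3/4)
3. 1310.68ms @ 9/4 + 436.893ms (3/4)
4. 1747.573ms @ 3 + 873.786ms (3/2)
5. 2621.359ms @ 9/2 + 873.786ms (3/2)
6. 3495.146ms @ 6 + 873.786ms (3/2)
7. 4368.932ms @ 15/2 + 873.786ms (3/2)

note 5 onset = 9/2b = 2621.359ms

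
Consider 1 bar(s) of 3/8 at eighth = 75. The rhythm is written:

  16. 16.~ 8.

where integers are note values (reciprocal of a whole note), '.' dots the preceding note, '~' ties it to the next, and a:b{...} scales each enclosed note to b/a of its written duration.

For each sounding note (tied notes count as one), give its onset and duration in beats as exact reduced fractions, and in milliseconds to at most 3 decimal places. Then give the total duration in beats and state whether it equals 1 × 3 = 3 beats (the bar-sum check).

1) 0.0ms=0b +600.0ms=3/4b
2) 600.0ms=3/4b +1800.0ms=9/4b
Σ=3b of 3 (75bpm 3/8) — PASS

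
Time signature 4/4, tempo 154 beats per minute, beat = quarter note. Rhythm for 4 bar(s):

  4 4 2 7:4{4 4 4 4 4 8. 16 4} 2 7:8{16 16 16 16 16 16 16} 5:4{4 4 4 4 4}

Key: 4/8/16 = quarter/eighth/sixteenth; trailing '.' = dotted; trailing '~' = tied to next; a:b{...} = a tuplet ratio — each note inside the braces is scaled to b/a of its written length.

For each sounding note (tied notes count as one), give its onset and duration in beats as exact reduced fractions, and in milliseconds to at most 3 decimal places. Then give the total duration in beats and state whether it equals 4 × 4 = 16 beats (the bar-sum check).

1) 0.0ms=0b +389.61ms=1b
2) 389.61ms=1b +389.61ms=1b
3) 779.221ms=2b +779.221ms=2b
4) 1558.442ms=4b +222.635ms=4/7b
5) 1781.076ms=32/7b +222.635ms=4/7b
6) 2003.711ms=36/7b +222.635ms=4/7b
7) 2226.345ms=40/7b +222.635ms=4/7b
8) 2448.98ms=44/7b +222.635ms=4/7b
9) 2671.614ms=48/7b +166.976ms=3/7b
10) 2838.59ms=51/7b +55.659ms=1/7b
11) 2894.249ms=52/7b +222.635ms=4/7b
12) 3116.883ms=8b +779.221ms=2b
13) 3896.104ms=10b +111.317ms=2/7b
14) 4007.421ms=72/7b +111.317ms=2/7b
15) 4118.738ms=74/7b +111.317ms=2/7b
16) 4230.056ms=76/7b +111.317ms=2/7b
17) 4341.373ms=78/7b +111.317ms=2/7b
18) 4452.69ms=80/7b +111.317ms=2/7b
19) 4564.007ms=82/7b +111.317ms=2/7b
20) 4675.325ms=12b +311.688ms=4/5b
21) 4987.013ms=64/5b +311.688ms=4/5b
22) 5298.701ms=68/5b +311.688ms=4/5b
23) 5610.39ms=72/5b +311.688ms=4/5b
24) 5922.078ms=76/5b +311.688ms=4/5b
Σ=16b of 16 (154bpm 4/4) — PASS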